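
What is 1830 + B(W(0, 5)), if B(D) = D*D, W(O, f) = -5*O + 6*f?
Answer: 2730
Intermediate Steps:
B(D) = D²
1830 + B(W(0, 5)) = 1830 + (-5*0 + 6*5)² = 1830 + (0 + 30)² = 1830 + 30² = 1830 + 900 = 2730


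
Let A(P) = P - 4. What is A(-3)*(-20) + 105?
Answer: 245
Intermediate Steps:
A(P) = -4 + P
A(-3)*(-20) + 105 = (-4 - 3)*(-20) + 105 = -7*(-20) + 105 = 140 + 105 = 245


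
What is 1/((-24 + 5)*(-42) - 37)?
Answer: 1/761 ≈ 0.0013141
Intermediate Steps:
1/((-24 + 5)*(-42) - 37) = 1/(-19*(-42) - 37) = 1/(798 - 37) = 1/761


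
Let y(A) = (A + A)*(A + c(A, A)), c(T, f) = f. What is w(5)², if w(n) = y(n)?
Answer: 10000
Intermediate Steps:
y(A) = 4*A² (y(A) = (A + A)*(A + A) = (2*A)*(2*A) = 4*A²)
w(n) = 4*n²
w(5)² = (4*5²)² = (4*25)² = 100² = 10000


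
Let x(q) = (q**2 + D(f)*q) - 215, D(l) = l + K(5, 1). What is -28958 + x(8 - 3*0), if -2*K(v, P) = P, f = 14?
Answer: -29001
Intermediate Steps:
K(v, P) = -P/2
D(l) = -1/2 + l (D(l) = l - 1/2*1 = l - 1/2 = -1/2 + l)
x(q) = -215 + q**2 + 27*q/2 (x(q) = (q**2 + (-1/2 + 14)*q) - 215 = (q**2 + 27*q/2) - 215 = -215 + q**2 + 27*q/2)
-28958 + x(8 - 3*0) = -28958 + (-215 + (8 - 3*0)**2 + 27*(8 - 3*0)/2) = -28958 + (-215 + (8 + 0)**2 + 27*(8 + 0)/2) = -28958 + (-215 + 8**2 + (27/2)*8) = -28958 + (-215 + 64 + 108) = -28958 - 43 = -29001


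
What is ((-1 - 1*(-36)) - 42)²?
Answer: 49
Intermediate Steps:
((-1 - 1*(-36)) - 42)² = ((-1 + 36) - 42)² = (35 - 42)² = (-7)² = 49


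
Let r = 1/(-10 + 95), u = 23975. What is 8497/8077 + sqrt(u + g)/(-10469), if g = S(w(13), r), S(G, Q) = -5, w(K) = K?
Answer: 8497/8077 - sqrt(23970)/10469 ≈ 1.0372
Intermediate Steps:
r = 1/85 ≈ 0.011765
g = -5
8497/8077 + sqrt(u + g)/(-10469) = 8497/8077 + sqrt(23975 - 5)/(-10469) = 8497*(1/8077) + sqrt(23970)*(-1/10469) = 8497/8077 - sqrt(23970)/10469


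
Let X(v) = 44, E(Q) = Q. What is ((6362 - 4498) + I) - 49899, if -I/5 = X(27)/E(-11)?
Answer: -48015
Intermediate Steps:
I = 20 (I = -220/(-11) = -220*(-1)/11 = -5*(-4) = 20)
((6362 - 4498) + I) - 49899 = ((6362 - 4498) + 20) - 49899 = (1864 + 20) - 49899 = 1884 - 49899 = -48015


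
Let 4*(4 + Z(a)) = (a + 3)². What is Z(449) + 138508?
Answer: 189580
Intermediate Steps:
Z(a) = -4 + (3 + a)²/4 (Z(a) = -4 + (a + 3)²/4 = -4 + (3 + a)²/4)
Z(449) + 138508 = (-4 + (3 + 449)²/4) + 138508 = (-4 + (¼)*452²) + 138508 = (-4 + (¼)*204304) + 138508 = (-4 + 51076) + 138508 = 51072 + 138508 = 189580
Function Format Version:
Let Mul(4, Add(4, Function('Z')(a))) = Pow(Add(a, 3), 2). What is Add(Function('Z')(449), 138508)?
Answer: 189580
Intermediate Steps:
Function('Z')(a) = Add(-4, Mul(Rational(1, 4), Pow(Add(3, a), 2))) (Function('Z')(a) = Add(-4, Mul(Rational(1, 4), Pow(Add(a, 3), 2))) = Add(-4, Mul(Rational(1, 4), Pow(Add(3, a), 2))))
Add(Function('Z')(449), 138508) = Add(Add(-4, Mul(Rational(1, 4), Pow(Add(3, 449), 2))), 138508) = Add(Add(-4, Mul(Rational(1, 4), Pow(452, 2))), 138508) = Add(Add(-4, Mul(Rational(1, 4), 204304)), 138508) = Add(Add(-4, 51076), 138508) = Add(51072, 138508) = 189580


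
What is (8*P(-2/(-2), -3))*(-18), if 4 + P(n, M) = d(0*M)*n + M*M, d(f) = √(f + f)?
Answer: -720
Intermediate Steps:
d(f) = √2*√f (d(f) = √(2*f) = √2*√f)
P(n, M) = -4 + M² (P(n, M) = -4 + ((√2*√(0*M))*n + M*M) = -4 + ((√2*√0)*n + M²) = -4 + ((√2*0)*n + M²) = -4 + (0*n + M²) = -4 + (0 + M²) = -4 + M²)
(8*P(-2/(-2), -3))*(-18) = (8*(-4 + (-3)²))*(-18) = (8*(-4 + 9))*(-18) = (8*5)*(-18) = 40*(-18) = -720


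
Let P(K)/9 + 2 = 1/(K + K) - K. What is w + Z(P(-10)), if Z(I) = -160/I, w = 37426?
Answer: 53553406/1431 ≈ 37424.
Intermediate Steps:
P(K) = -18 - 9*K + 9/(2*K) (P(K) = -18 + 9*(1/(K + K) - K) = -18 + 9*(1/(2*K) - K) = -18 + (-9*K + 9/(2*K)) = -18 - 9*K + 9/(2*K))
w + Z(P(-10)) = 37426 - 160/(-18 - 9*(-10) + (9/2)/(-10)) = 37426 - 160/(-18 + 90 + (9/2)*(-1/10)) = 37426 - 160/(-18 + 90 - 9/20) = 37426 - 160/1431/20 = 37426 - 160*20/1431 = 37426 - 3200/1431 = 53553406/1431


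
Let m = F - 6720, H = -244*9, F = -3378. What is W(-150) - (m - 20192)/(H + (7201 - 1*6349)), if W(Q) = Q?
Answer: -115945/672 ≈ -172.54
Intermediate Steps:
H = -2196
m = -10098 (m = -3378 - 6720 = -10098)
W(-150) - (m - 20192)/(H + (7201 - 1*6349)) = -150 - (-10098 - 20192)/(-2196 + (7201 - 1*6349)) = -150 - (-30290)/(-2196 + (7201 - 6349)) = -150 - (-30290)/(-2196 + 852) = -150 - (-30290)/(-1344) = -150 - (-30290)*(-1)/1344 = -150 - 1*15145/672 = -150 - 15145/672 = -115945/672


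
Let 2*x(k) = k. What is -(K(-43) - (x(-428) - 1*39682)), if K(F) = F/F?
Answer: -39897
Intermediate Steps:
x(k) = k/2
K(F) = 1
-(K(-43) - (x(-428) - 1*39682)) = -(1 - ((½)*(-428) - 1*39682)) = -(1 - (-214 - 39682)) = -(1 - 1*(-39896)) = -(1 + 39896) = -1*39897 = -39897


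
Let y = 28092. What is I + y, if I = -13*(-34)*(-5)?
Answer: 25882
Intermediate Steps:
I = -2210 (I = 442*(-5) = -2210)
I + y = -2210 + 28092 = 25882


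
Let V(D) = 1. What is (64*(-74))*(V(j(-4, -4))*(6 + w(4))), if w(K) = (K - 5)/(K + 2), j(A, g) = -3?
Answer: -82880/3 ≈ -27627.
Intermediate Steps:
w(K) = (-5 + K)/(2 + K)
(64*(-74))*(V(j(-4, -4))*(6 + w(4))) = (64*(-74))*(1*(6 + (-5 + 4)/(2 + 4))) = -4736*(6 - 1/6) = -4736*35/6 = -82880/3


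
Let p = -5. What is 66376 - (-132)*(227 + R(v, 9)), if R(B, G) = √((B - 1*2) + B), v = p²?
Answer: 96340 + 528*√3 ≈ 97255.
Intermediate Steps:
v = 25 (v = (-5)² = 25)
R(B, G) = √(-2 + 2*B) (R(B, G) = √((B - 2) + B) = √((-2 + B) + B) = √(-2 + 2*B))
66376 - (-132)*(227 + R(v, 9)) = 66376 - (-132)*(227 + √(-2 + 2*25)) = 66376 - (-132)*(227 + √(-2 + 50)) = 66376 - (-132)*(227 + √48) = 66376 - (-132)*(227 + 4*√3) = 66376 - (-29964 - 528*√3) = 66376 + (29964 + 528*√3) = 96340 + 528*√3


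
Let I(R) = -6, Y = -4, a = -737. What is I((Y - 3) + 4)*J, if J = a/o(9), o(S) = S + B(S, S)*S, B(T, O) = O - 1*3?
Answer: 1474/21 ≈ 70.190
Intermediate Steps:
B(T, O) = -3 + O (B(T, O) = O - 3 = -3 + O)
o(S) = S + S*(-3 + S) (o(S) = S + (-3 + S)*S = S + S*(-3 + S))
J = -737/63 (J = -737*1/(9*(-2 + 9)) = -737/(9*7) = -737/63 ≈ -11.698)
I((Y - 3) + 4)*J = -6*(-737/63) = 1474/21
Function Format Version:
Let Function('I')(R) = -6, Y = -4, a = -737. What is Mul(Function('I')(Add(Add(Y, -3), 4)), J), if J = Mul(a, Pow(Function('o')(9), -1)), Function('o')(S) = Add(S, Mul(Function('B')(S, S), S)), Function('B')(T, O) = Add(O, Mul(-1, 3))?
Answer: Rational(1474, 21) ≈ 70.190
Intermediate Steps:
Function('B')(T, O) = Add(-3, O) (Function('B')(T, O) = Add(O, -3) = Add(-3, O))
Function('o')(S) = Add(S, Mul(S, Add(-3, S))) (Function('o')(S) = Add(S, Mul(Add(-3, S), S)) = Add(S, Mul(S, Add(-3, S))))
J = Rational(-737, 63) (J = Mul(-737, Pow(Mul(9, Add(-2, 9)), -1)) = Mul(-737, Pow(Mul(9, 7), -1)) = Mul(-737, Pow(63, -1)) = Mul(-737, Rational(1, 63)) = Rational(-737, 63) ≈ -11.698)
Mul(Function('I')(Add(Add(Y, -3), 4)), J) = Mul(-6, Rational(-737, 63)) = Rational(1474, 21)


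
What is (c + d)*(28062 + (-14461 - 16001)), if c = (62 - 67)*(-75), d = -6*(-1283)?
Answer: -19375200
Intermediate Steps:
d = 7698
c = 375 (c = -5*(-75) = 375)
(c + d)*(28062 + (-14461 - 16001)) = (375 + 7698)*(28062 + (-14461 - 16001)) = 8073*(28062 - 30462) = 8073*(-2400) = -19375200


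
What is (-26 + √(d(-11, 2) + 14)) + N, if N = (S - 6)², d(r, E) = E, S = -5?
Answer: 99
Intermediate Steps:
N = 121 (N = (-5 - 6)² = (-11)² = 121)
(-26 + √(d(-11, 2) + 14)) + N = (-26 + √(2 + 14)) + 121 = (-26 + √16) + 121 = (-26 + 4) + 121 = -22 + 121 = 99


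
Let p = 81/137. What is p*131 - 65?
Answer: 1706/137 ≈ 12.453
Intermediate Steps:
p = 81/137 (p = 81*(1/137) = 81/137 ≈ 0.59124)
p*131 - 65 = (81/137)*131 - 65 = 10611/137 - 65 = 1706/137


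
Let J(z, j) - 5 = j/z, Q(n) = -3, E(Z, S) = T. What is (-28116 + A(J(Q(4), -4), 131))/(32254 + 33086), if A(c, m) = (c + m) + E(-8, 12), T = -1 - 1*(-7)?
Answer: -41959/98010 ≈ -0.42811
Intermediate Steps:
T = 6 (T = -1 + 7 = 6)
E(Z, S) = 6
J(z, j) = 5 + j/z
A(c, m) = 6 + c + m (A(c, m) = (c + m) + 6 = 6 + c + m)
(-28116 + A(J(Q(4), -4), 131))/(32254 + 33086) = (-28116 + (6 + (5 - 4/(-3)) + 131))/(32254 + 33086) = (-28116 + (6 + (5 - 4*(-⅓)) + 131))/65340 = (-28116 + (6 + (5 + 4/3) + 131))*(1/65340) = (-28116 + (6 + 19/3 + 131))*(1/65340) = (-28116 + 430/3)*(1/65340) = -83918/3*1/65340 = -41959/98010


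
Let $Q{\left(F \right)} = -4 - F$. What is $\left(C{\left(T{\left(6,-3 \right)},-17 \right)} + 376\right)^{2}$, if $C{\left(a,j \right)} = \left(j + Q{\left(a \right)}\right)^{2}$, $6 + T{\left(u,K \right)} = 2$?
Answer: $442225$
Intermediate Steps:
$T{\left(u,K \right)} = -4$ ($T{\left(u,K \right)} = -6 + 2 = -4$)
$C{\left(a,j \right)} = \left(-4 + j - a\right)^{2}$ ($C{\left(a,j \right)} = \left(j - \left(4 + a\right)\right)^{2} = \left(-4 + j - a\right)^{2}$)
$\left(C{\left(T{\left(6,-3 \right)},-17 \right)} + 376\right)^{2} = \left(\left(4 - 4 - -17\right)^{2} + 376\right)^{2} = \left(\left(4 - 4 + 17\right)^{2} + 376\right)^{2} = \left(17^{2} + 376\right)^{2} = \left(289 + 376\right)^{2} = 665^{2} = 442225$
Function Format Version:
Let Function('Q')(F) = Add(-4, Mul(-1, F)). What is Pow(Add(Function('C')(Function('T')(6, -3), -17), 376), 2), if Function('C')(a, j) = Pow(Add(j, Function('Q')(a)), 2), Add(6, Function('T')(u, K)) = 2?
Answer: 442225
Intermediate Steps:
Function('T')(u, K) = -4 (Function('T')(u, K) = Add(-6, 2) = -4)
Function('C')(a, j) = Pow(Add(-4, j, Mul(-1, a)), 2) (Function('C')(a, j) = Pow(Add(j, Add(-4, Mul(-1, a))), 2) = Pow(Add(-4, j, Mul(-1, a)), 2))
Pow(Add(Function('C')(Function('T')(6, -3), -17), 376), 2) = Pow(Add(Pow(Add(4, -4, Mul(-1, -17)), 2), 376), 2) = Pow(Add(Pow(Add(4, -4, 17), 2), 376), 2) = Pow(Add(Pow(17, 2), 376), 2) = Pow(Add(289, 376), 2) = Pow(665, 2) = 442225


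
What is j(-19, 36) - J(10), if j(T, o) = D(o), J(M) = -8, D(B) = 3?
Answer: 11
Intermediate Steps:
j(T, o) = 3
j(-19, 36) - J(10) = 3 - 1*(-8) = 3 + 8 = 11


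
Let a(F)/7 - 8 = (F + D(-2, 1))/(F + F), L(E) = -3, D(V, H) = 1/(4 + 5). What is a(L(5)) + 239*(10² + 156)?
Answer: 1653571/27 ≈ 61243.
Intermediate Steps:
D(V, H) = ⅑ (D(V, H) = 1/9 = ⅑)
a(F) = 56 + 7*(⅑ + F)/(2*F) (a(F) = 56 + 7*((F + ⅑)/(F + F)) = 56 + 7*((⅑ + F)/((2*F))) = 56 + 7*((⅑ + F)*(1/(2*F))) = 56 + 7*((⅑ + F)/(2*F)) = 56 + 7*(⅑ + F)/(2*F))
a(L(5)) + 239*(10² + 156) = (7/18)*(1 + 153*(-3))/(-3) + 239*(10² + 156) = (7/18)*(-⅓)*(1 - 459) + 239*(100 + 156) = (7/18)*(-⅓)*(-458) + 239*256 = 1603/27 + 61184 = 1653571/27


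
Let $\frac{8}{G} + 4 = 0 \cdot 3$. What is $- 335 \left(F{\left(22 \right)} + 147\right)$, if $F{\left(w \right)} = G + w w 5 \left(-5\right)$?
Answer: $4004925$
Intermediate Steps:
$G = -2$ ($G = \frac{8}{-4 + 0 \cdot 3} = \frac{8}{-4 + 0} = \frac{8}{-4} = 8 \left(- \frac{1}{4}\right) = -2$)
$F{\left(w \right)} = -2 - 25 w^{2}$ ($F{\left(w \right)} = -2 + w w 5 \left(-5\right) = -2 + w^{2} \cdot 5 \left(-5\right) = -2 + 5 w^{2} \left(-5\right) = -2 - 25 w^{2}$)
$- 335 \left(F{\left(22 \right)} + 147\right) = - 335 \left(\left(-2 - 25 \cdot 22^{2}\right) + 147\right) = - 335 \left(\left(-2 - 12100\right) + 147\right) = - 335 \left(-12102 + 147\right) = \left(-335\right) \left(-11955\right) = 4004925$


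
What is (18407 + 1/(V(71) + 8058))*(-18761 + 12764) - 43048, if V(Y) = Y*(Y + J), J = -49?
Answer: -1062334941737/9620 ≈ -1.1043e+8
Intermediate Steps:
V(Y) = Y*(-49 + Y) (V(Y) = Y*(Y - 49) = Y*(-49 + Y))
(18407 + 1/(V(71) + 8058))*(-18761 + 12764) - 43048 = (18407 + 1/(71*(-49 + 71) + 8058))*(-18761 + 12764) - 43048 = (18407 + 1/(71*22 + 8058))*(-5997) - 43048 = (18407 + 1/(1562 + 8058))*(-5997) - 43048 = (18407 + 1/9620)*(-5997) - 43048 = (177075341/9620)*(-5997) - 43048 = -1061920819977/9620 - 43048 = -1062334941737/9620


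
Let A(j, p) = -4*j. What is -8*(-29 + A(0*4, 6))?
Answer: 232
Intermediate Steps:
-8*(-29 + A(0*4, 6)) = -8*(-29 - 0*4) = -8*(-29 - 4*0) = -8*(-29 + 0) = -8*(-29) = 232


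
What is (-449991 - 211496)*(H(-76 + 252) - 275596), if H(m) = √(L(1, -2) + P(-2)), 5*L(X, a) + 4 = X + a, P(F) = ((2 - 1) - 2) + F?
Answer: 182303171252 - 1322974*I ≈ 1.823e+11 - 1.323e+6*I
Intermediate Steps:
P(F) = -1 + F (P(F) = (1 - 2) + F = -1 + F)
L(X, a) = -⅘ + X/5 + a/5 (L(X, a) = -⅘ + (X + a)/5 = -⅘ + (X/5 + a/5) = -⅘ + X/5 + a/5)
H(m) = 2*I (H(m) = √((-⅘ + (⅕)*1 + (⅕)*(-2)) + (-1 - 2)) = √((-⅘ + ⅕ - ⅖) - 3) = √(-1 - 3) = √(-4) = 2*I)
(-449991 - 211496)*(H(-76 + 252) - 275596) = (-449991 - 211496)*(2*I - 275596) = -661487*(-275596 + 2*I) = 182303171252 - 1322974*I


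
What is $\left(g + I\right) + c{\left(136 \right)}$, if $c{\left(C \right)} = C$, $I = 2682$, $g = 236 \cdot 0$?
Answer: $2818$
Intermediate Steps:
$g = 0$
$\left(g + I\right) + c{\left(136 \right)} = \left(0 + 2682\right) + 136 = 2682 + 136 = 2818$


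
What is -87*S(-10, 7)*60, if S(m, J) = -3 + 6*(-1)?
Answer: 46980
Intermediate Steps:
S(m, J) = -9 (S(m, J) = -3 - 6 = -9)
-87*S(-10, 7)*60 = -87*(-9)*60 = 783*60 = 46980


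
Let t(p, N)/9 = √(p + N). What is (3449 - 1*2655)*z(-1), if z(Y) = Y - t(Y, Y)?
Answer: -794 - 7146*I*√2 ≈ -794.0 - 10106.0*I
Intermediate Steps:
t(p, N) = 9*√(N + p) (t(p, N) = 9*√(p + N) = 9*√(N + p))
z(Y) = Y - 9*√2*√Y (z(Y) = Y - 9*√(Y + Y) = Y - 9*√(2*Y) = Y - 9*√2*√Y)
(3449 - 1*2655)*z(-1) = (3449 - 1*2655)*(-1 - 9*√2*√(-1)) = (3449 - 2655)*(-1 - 9*√2*I) = 794*(-1 - 9*I*√2) = -794 - 7146*I*√2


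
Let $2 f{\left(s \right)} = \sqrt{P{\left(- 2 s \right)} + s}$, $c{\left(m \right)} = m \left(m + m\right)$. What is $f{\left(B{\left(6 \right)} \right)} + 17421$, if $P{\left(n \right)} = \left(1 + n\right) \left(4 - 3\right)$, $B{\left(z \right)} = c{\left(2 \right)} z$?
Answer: $17421 + \frac{i \sqrt{47}}{2} \approx 17421.0 + 3.4278 i$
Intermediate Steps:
$c{\left(m \right)} = 2 m^{2}$ ($c{\left(m \right)} = m 2 m = 2 m^{2}$)
$B{\left(z \right)} = 8 z$ ($B{\left(z \right)} = 2 \cdot 2^{2} z = 2 \cdot 4 z = 8 z$)
$P{\left(n \right)} = 1 + n$ ($P{\left(n \right)} = \left(1 + n\right) 1 = 1 + n$)
$f{\left(s \right)} = \frac{\sqrt{1 - s}}{2}$ ($f{\left(s \right)} = \frac{\sqrt{\left(1 - 2 s\right) + s}}{2} = \frac{\sqrt{1 - s}}{2}$)
$f{\left(B{\left(6 \right)} \right)} + 17421 = \frac{\sqrt{1 - 8 \cdot 6}}{2} + 17421 = \frac{\sqrt{1 - 48}}{2} + 17421 = \frac{\sqrt{-47}}{2} + 17421 = \frac{i \sqrt{47}}{2} + 17421 = 17421 + \frac{i \sqrt{47}}{2}$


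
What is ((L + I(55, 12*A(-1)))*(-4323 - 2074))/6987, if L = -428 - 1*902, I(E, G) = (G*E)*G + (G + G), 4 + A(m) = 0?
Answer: -801505718/6987 ≈ -1.1471e+5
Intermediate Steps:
A(m) = -4 (A(m) = -4 + 0 = -4)
I(E, G) = 2*G + E*G**2 (I(E, G) = (E*G)*G + 2*G = E*G**2 + 2*G = 2*G + E*G**2)
L = -1330 (L = -428 - 902 = -1330)
((L + I(55, 12*A(-1)))*(-4323 - 2074))/6987 = ((-1330 + (12*(-4))*(2 + 55*(12*(-4))))*(-4323 - 2074))/6987 = ((-1330 - 48*(2 + 55*(-48)))*(-6397))*(1/6987) = ((-1330 - 48*(2 - 2640))*(-6397))*(1/6987) = ((-1330 - 48*(-2638))*(-6397))*(1/6987) = ((-1330 + 126624)*(-6397))*(1/6987) = (125294*(-6397))*(1/6987) = -801505718*1/6987 = -801505718/6987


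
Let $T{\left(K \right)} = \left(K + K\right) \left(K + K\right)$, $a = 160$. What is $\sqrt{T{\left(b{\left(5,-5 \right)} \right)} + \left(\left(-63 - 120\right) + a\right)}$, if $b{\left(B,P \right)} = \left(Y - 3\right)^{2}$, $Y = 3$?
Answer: $i \sqrt{23} \approx 4.7958 i$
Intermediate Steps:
$b{\left(B,P \right)} = 0$ ($b{\left(B,P \right)} = \left(3 - 3\right)^{2} = 0^{2} = 0$)
$T{\left(K \right)} = 4 K^{2}$ ($T{\left(K \right)} = 2 K 2 K = 4 K^{2}$)
$\sqrt{T{\left(b{\left(5,-5 \right)} \right)} + \left(\left(-63 - 120\right) + a\right)} = \sqrt{4 \cdot 0^{2} + \left(\left(-63 - 120\right) + 160\right)} = \sqrt{4 \cdot 0 + \left(\left(-63 - 120\right) + 160\right)} = \sqrt{0 + \left(-183 + 160\right)} = \sqrt{0 - 23} = \sqrt{-23} = i \sqrt{23}$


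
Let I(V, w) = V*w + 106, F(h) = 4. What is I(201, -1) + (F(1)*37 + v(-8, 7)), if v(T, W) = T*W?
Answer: -3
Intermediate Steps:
I(V, w) = 106 + V*w
I(201, -1) + (F(1)*37 + v(-8, 7)) = (106 + 201*(-1)) + (4*37 - 8*7) = (106 - 201) + (148 - 56) = -95 + 92 = -3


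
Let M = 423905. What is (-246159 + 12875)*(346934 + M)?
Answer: -179824405276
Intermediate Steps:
(-246159 + 12875)*(346934 + M) = (-246159 + 12875)*(346934 + 423905) = -233284*770839 = -179824405276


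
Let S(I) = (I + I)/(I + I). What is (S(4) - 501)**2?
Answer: 250000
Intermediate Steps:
S(I) = 1 (S(I) = (2*I)/((2*I)) = (2*I)*(1/(2*I)) = 1)
(S(4) - 501)**2 = (1 - 501)**2 = (-500)**2 = 250000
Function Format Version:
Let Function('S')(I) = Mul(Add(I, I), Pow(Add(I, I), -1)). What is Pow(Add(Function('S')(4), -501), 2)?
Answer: 250000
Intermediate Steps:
Function('S')(I) = 1 (Function('S')(I) = Mul(Mul(2, I), Pow(Mul(2, I), -1)) = Mul(Mul(2, I), Mul(Rational(1, 2), Pow(I, -1))) = 1)
Pow(Add(Function('S')(4), -501), 2) = Pow(Add(1, -501), 2) = Pow(-500, 2) = 250000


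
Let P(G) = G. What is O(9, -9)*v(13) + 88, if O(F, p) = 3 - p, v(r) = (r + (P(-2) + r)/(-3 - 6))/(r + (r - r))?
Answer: 3856/39 ≈ 98.872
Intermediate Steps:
v(r) = (2/9 + 8*r/9)/r (v(r) = (r + (-2 + r)/(-3 - 6))/(r + (r - r)) = (r + (-2 + r)/(-9))/(r + 0) = (r + (-2 + r)*(-1/9))/r = (r + (2/9 - r/9))/r = (2/9 + 8*r/9)/r)
O(9, -9)*v(13) + 88 = (3 - 1*(-9))*((2/9)*(1 + 4*13)/13) + 88 = (3 + 9)*((2/9)*(1/13)*(1 + 52)) + 88 = 12*((2/9)*(1/13)*53) + 88 = 12*(106/117) + 88 = 424/39 + 88 = 3856/39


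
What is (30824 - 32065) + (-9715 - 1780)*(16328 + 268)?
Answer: -190772261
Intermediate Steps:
(30824 - 32065) + (-9715 - 1780)*(16328 + 268) = -1241 - 11495*16596 = -1241 - 190771020 = -190772261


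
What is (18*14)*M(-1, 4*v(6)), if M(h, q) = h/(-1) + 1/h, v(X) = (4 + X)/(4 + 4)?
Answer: 0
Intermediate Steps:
v(X) = ½ + X/8 (v(X) = (4 + X)/8 = (4 + X)*(⅛) = ½ + X/8)
M(h, q) = 1/h - h (M(h, q) = h*(-1) + 1/h = -h + 1/h = 1/h - h)
(18*14)*M(-1, 4*v(6)) = (18*14)*(1/(-1) - 1*(-1)) = 252*(-1 + 1) = 252*0 = 0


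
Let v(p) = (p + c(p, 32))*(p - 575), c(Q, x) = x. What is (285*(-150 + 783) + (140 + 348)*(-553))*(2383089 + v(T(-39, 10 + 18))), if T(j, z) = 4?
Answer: -211349839647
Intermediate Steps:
v(p) = (-575 + p)*(32 + p) (v(p) = (p + 32)*(p - 575) = (32 + p)*(-575 + p) = (-575 + p)*(32 + p))
(285*(-150 + 783) + (140 + 348)*(-553))*(2383089 + v(T(-39, 10 + 18))) = (285*(-150 + 783) + (140 + 348)*(-553))*(2383089 + (-18400 + 4² - 543*4)) = (285*633 + 488*(-553))*(2383089 + (-18400 + 16 - 2172)) = (180405 - 269864)*(2383089 - 20556) = -89459*2362533 = -211349839647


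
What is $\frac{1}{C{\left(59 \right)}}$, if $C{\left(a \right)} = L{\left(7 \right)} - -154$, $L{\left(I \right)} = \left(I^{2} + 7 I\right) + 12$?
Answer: $\frac{1}{264} \approx 0.0037879$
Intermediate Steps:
$L{\left(I \right)} = 12 + I^{2} + 7 I$
$C{\left(a \right)} = 264$ ($C{\left(a \right)} = \left(12 + 7^{2} + 7 \cdot 7\right) - -154 = \left(12 + 49 + 49\right) + 154 = 110 + 154 = 264$)
$\frac{1}{C{\left(59 \right)}} = \frac{1}{264}$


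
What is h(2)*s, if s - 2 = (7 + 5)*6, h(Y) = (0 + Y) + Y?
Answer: 296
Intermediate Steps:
h(Y) = 2*Y (h(Y) = Y + Y = 2*Y)
s = 74 (s = 2 + (7 + 5)*6 = 2 + 12*6 = 2 + 72 = 74)
h(2)*s = (2*2)*74 = 4*74 = 296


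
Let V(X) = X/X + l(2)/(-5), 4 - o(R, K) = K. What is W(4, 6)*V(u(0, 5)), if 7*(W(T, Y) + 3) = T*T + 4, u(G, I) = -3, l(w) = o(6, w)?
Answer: -3/35 ≈ -0.085714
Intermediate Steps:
o(R, K) = 4 - K
l(w) = 4 - w
W(T, Y) = -17/7 + T²/7 (W(T, Y) = -3 + (T*T + 4)/7 = -3 + (T² + 4)/7 = -3 + (4 + T²)/7 = -3 + (4/7 + T²/7) = -17/7 + T²/7)
V(X) = ⅗ (V(X) = X/X + (4 - 1*2)/(-5) = 1 + (4 - 2)*(-⅕) = 1 + 2*(-⅕) = 1 - ⅖ = ⅗)
W(4, 6)*V(u(0, 5)) = (-17/7 + (⅐)*4²)*(⅗) = (-17/7 + (⅐)*16)*(⅗) = (-17/7 + 16/7)*(⅗) = -⅐*⅗ = -3/35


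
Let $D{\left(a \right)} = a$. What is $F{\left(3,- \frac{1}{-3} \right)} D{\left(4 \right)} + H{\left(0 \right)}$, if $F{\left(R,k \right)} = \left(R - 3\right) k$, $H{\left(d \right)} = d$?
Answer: $0$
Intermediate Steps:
$F{\left(R,k \right)} = k \left(-3 + R\right)$ ($F{\left(R,k \right)} = \left(-3 + R\right) k = k \left(-3 + R\right)$)
$F{\left(3,- \frac{1}{-3} \right)} D{\left(4 \right)} + H{\left(0 \right)} = - \frac{1}{-3} \left(-3 + 3\right) 4 + 0 = \left(-1\right) \left(- \frac{1}{3}\right) 0 \cdot 4 + 0 = \frac{1}{3} \cdot 0 \cdot 4 + 0 = 0 \cdot 4 + 0 = 0 + 0 = 0$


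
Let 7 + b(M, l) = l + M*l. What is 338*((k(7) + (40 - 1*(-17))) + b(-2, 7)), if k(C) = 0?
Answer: 14534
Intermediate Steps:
b(M, l) = -7 + l + M*l (b(M, l) = -7 + (l + M*l) = -7 + l + M*l)
338*((k(7) + (40 - 1*(-17))) + b(-2, 7)) = 338*((0 + (40 - 1*(-17))) + (-7 + 7 - 2*7)) = 338*((0 + (40 + 17)) + (-7 + 7 - 14)) = 338*((0 + 57) - 14) = 338*(57 - 14) = 338*43 = 14534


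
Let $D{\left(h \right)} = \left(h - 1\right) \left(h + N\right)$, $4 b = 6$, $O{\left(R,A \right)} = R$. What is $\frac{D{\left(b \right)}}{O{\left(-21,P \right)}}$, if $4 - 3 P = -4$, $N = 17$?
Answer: $- \frac{37}{84} \approx -0.44048$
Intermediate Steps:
$P = \frac{8}{3}$ ($P = \frac{4}{3} - - \frac{4}{3} = \frac{4}{3} + \frac{4}{3} = \frac{8}{3} \approx 2.6667$)
$b = \frac{3}{2}$ ($b = \frac{1}{4} \cdot 6 = \frac{3}{2} \approx 1.5$)
$D{\left(h \right)} = \left(-1 + h\right) \left(17 + h\right)$ ($D{\left(h \right)} = \left(h - 1\right) \left(h + 17\right) = \left(-1 + h\right) \left(17 + h\right)$)
$\frac{D{\left(b \right)}}{O{\left(-21,P \right)}} = \frac{-17 + \left(\frac{3}{2}\right)^{2} + 16 \cdot \frac{3}{2}}{-21} = \left(-17 + \frac{9}{4} + 24\right) \left(- \frac{1}{21}\right) = \frac{37}{4} \left(- \frac{1}{21}\right) = - \frac{37}{84}$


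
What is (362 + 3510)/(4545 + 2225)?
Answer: 1936/3385 ≈ 0.57193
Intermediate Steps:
(362 + 3510)/(4545 + 2225) = 3872/6770 = 3872*(1/6770) = 1936/3385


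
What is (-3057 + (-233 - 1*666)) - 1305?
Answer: -5261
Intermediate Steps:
(-3057 + (-233 - 1*666)) - 1305 = (-3057 + (-233 - 666)) - 1305 = (-3057 - 899) - 1305 = -3956 - 1305 = -5261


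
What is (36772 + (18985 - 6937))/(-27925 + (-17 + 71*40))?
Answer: -24410/12551 ≈ -1.9449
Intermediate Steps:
(36772 + (18985 - 6937))/(-27925 + (-17 + 71*40)) = (36772 + 12048)/(-27925 + (-17 + 2840)) = 48820/(-27925 + 2823) = 48820/(-25102) = 48820*(-1/25102) = -24410/12551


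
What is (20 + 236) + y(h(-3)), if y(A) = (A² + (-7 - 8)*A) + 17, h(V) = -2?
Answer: 307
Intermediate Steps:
y(A) = 17 + A² - 15*A (y(A) = (A² - 15*A) + 17 = 17 + A² - 15*A)
(20 + 236) + y(h(-3)) = (20 + 236) + (17 + (-2)² - 15*(-2)) = 256 + (17 + 4 + 30) = 256 + 51 = 307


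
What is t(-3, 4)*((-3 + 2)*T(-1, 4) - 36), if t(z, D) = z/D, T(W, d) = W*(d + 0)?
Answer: 24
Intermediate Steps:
T(W, d) = W*d
t(-3, 4)*((-3 + 2)*T(-1, 4) - 36) = (-3/4)*((-3 + 2)*(-1*4) - 36) = (-3*¼)*(-1*(-4) - 36) = -3*(4 - 36)/4 = -¾*(-32) = 24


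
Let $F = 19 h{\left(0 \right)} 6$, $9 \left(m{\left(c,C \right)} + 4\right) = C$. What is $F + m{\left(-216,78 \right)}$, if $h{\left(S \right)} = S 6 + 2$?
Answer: $\frac{698}{3} \approx 232.67$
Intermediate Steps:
$m{\left(c,C \right)} = -4 + \frac{C}{9}$
$h{\left(S \right)} = 2 + 6 S$ ($h{\left(S \right)} = 6 S + 2 = 2 + 6 S$)
$F = 228$ ($F = 19 \left(2 + 6 \cdot 0\right) 6 = 19 \left(2 + 0\right) 6 = 19 \cdot 2 \cdot 6 = 38 \cdot 6 = 228$)
$F + m{\left(-216,78 \right)} = 228 + \left(-4 + \frac{1}{9} \cdot 78\right) = 228 + \left(-4 + \frac{26}{3}\right) = 228 + \frac{14}{3} = \frac{698}{3}$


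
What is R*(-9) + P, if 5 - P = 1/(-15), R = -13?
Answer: 1831/15 ≈ 122.07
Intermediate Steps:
P = 76/15 (P = 5 - 1/(-15) = 5 - 1*(-1/15) = 5 + 1/15 = 76/15 ≈ 5.0667)
R*(-9) + P = -13*(-9) + 76/15 = 117 + 76/15 = 1831/15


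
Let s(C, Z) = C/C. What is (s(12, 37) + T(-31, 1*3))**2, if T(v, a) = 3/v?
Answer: 784/961 ≈ 0.81582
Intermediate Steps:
s(C, Z) = 1
(s(12, 37) + T(-31, 1*3))**2 = (1 + 3/(-31))**2 = (1 + 3*(-1/31))**2 = (1 - 3/31)**2 = (28/31)**2 = 784/961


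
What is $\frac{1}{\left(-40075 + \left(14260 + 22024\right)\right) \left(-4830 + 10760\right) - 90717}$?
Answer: $- \frac{1}{22571347} \approx -4.4304 \cdot 10^{-8}$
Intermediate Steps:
$\frac{1}{\left(-40075 + \left(14260 + 22024\right)\right) \left(-4830 + 10760\right) - 90717} = \frac{1}{\left(-40075 + 36284\right) 5930 - 90717} = \frac{1}{\left(-3791\right) 5930 - 90717} = \frac{1}{-22480630 - 90717} = \frac{1}{-22571347} = - \frac{1}{22571347}$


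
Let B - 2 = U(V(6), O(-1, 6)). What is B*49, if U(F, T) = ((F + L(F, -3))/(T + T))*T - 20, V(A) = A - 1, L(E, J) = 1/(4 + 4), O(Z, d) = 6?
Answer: -12103/16 ≈ -756.44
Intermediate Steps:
L(E, J) = 1/8
V(A) = -1 + A
U(F, T) = -319/16 + F/2 (U(F, T) = ((F + 1/8)/(T + T))*T - 20 = ((1/8 + F)/((2*T)))*T - 20 = ((1/8 + F)*(1/(2*T)))*T - 20 = ((1/8 + F)/(2*T))*T - 20 = (1/16 + F/2) - 20 = -319/16 + F/2)
B = -247/16 (B = 2 + (-319/16 + (-1 + 6)/2) = 2 + (-319/16 + (1/2)*5) = 2 + (-319/16 + 5/2) = 2 - 279/16 = -247/16 ≈ -15.438)
B*49 = -247/16*49 = -12103/16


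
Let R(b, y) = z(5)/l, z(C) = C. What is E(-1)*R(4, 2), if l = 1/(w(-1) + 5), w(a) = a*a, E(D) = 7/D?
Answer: -210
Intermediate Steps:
w(a) = a**2
l = 1/6 (l = 1/((-1)**2 + 5) = 1/(1 + 5) = 1/6 ≈ 0.16667)
R(b, y) = 30 (R(b, y) = 5/(1/6) = 5*6 = 30)
E(-1)*R(4, 2) = (7/(-1))*30 = (7*(-1))*30 = -7*30 = -210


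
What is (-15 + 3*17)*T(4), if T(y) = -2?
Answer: -72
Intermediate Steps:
(-15 + 3*17)*T(4) = (-15 + 3*17)*(-2) = (-15 + 51)*(-2) = 36*(-2) = -72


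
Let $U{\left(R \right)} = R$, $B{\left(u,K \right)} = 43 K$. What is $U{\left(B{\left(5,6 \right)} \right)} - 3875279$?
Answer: $-3875021$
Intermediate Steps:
$U{\left(B{\left(5,6 \right)} \right)} - 3875279 = 43 \cdot 6 - 3875279 = 258 - 3875279 = -3875021$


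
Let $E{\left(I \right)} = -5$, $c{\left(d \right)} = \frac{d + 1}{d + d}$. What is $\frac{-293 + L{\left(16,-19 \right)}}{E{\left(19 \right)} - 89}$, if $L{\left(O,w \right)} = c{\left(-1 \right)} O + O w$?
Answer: $\frac{597}{94} \approx 6.3511$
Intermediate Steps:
$c{\left(d \right)} = \frac{1 + d}{2 d}$
$L{\left(O,w \right)} = O w$ ($L{\left(O,w \right)} = \frac{1 - 1}{2 \left(-1\right)} O + O w = \frac{1}{2} \left(-1\right) 0 O + O w = 0 O + O w = 0 + O w = O w$)
$\frac{-293 + L{\left(16,-19 \right)}}{E{\left(19 \right)} - 89} = \frac{-293 + 16 \left(-19\right)}{-5 - 89} = \frac{-293 - 304}{-94} = \left(-597\right) \left(- \frac{1}{94}\right) = \frac{597}{94}$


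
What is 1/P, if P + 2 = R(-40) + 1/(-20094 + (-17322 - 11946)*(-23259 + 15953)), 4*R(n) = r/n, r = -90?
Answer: -1710495312/2458837003 ≈ -0.69565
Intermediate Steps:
R(n) = -45/(2*n) (R(n) = (-90/n)/4 = -45/(2*n))
P = -2458837003/1710495312 (P = -2 + (-45/2/(-40) + 1/(-20094 + (-17322 - 11946)*(-23259 + 15953))) = -2 + (-45/2*(-1/40) + 1/(-20094 - 29268*(-7306))) = -2 + (9/16 + 1/(-20094 + 213832008)) = -2 + (9/16 + 1/213811914) = -2 + 962153621/1710495312 = -2458837003/1710495312 ≈ -1.4375)
1/P = 1/(-2458837003/1710495312) = -1710495312/2458837003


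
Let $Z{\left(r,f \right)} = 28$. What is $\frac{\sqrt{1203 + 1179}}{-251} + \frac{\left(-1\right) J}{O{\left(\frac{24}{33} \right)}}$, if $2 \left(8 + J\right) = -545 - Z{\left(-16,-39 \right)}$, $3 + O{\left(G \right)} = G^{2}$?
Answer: $- \frac{71269}{598} - \frac{\sqrt{2382}}{251} \approx -119.37$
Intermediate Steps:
$O{\left(G \right)} = -3 + G^{2}$
$J = - \frac{589}{2}$ ($J = -8 + \frac{-545 - 28}{2} = -8 + \frac{1}{2} \left(-573\right) = -8 - \frac{573}{2} = - \frac{589}{2} \approx -294.5$)
$\frac{\sqrt{1203 + 1179}}{-251} + \frac{\left(-1\right) J}{O{\left(\frac{24}{33} \right)}} = \frac{\sqrt{1203 + 1179}}{-251} + \frac{\left(-1\right) \left(- \frac{589}{2}\right)}{-3 + \left(\frac{24}{33}\right)^{2}} = \sqrt{2382} \left(- \frac{1}{251}\right) + \frac{589}{2 \left(-3 + \left(24 \cdot \frac{1}{33}\right)^{2}\right)} = - \frac{\sqrt{2382}}{251} + \frac{589}{2 \left(-3 + \left(\frac{8}{11}\right)^{2}\right)} = - \frac{\sqrt{2382}}{251} + \frac{589}{2 \left(-3 + \frac{64}{121}\right)} = - \frac{\sqrt{2382}}{251} + \frac{589}{2 \left(- \frac{299}{121}\right)} = - \frac{\sqrt{2382}}{251} + \frac{589}{2} \left(- \frac{121}{299}\right) = - \frac{\sqrt{2382}}{251} - \frac{71269}{598} = - \frac{71269}{598} - \frac{\sqrt{2382}}{251}$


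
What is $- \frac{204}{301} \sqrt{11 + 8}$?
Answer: $- \frac{204 \sqrt{19}}{301} \approx -2.9542$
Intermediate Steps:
$- \frac{204}{301} \sqrt{11 + 8} = \left(-204\right) \frac{1}{301} \sqrt{19} = - \frac{204 \sqrt{19}}{301}$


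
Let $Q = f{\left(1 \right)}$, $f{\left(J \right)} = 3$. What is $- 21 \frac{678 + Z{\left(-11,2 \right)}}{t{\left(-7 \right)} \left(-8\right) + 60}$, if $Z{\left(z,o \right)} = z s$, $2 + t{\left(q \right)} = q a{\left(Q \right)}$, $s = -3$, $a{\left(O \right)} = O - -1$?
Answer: $- \frac{4977}{100} \approx -49.77$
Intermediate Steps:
$Q = 3$
$a{\left(O \right)} = 1 + O$ ($a{\left(O \right)} = O + 1 = 1 + O$)
$t{\left(q \right)} = -2 + 4 q$ ($t{\left(q \right)} = -2 + q \left(1 + 3\right) = -2 + q 4 = -2 + 4 q$)
$Z{\left(z,o \right)} = - 3 z$ ($Z{\left(z,o \right)} = z \left(-3\right) = - 3 z$)
$- 21 \frac{678 + Z{\left(-11,2 \right)}}{t{\left(-7 \right)} \left(-8\right) + 60} = - 21 \frac{678 - -33}{\left(-2 + 4 \left(-7\right)\right) \left(-8\right) + 60} = - 21 \frac{678 + 33}{\left(-2 - 28\right) \left(-8\right) + 60} = - 21 \frac{711}{\left(-30\right) \left(-8\right) + 60} = - 21 \frac{711}{240 + 60} = - 21 \cdot \frac{711}{300} = - 21 \cdot 711 \cdot \frac{1}{300} = \left(-21\right) \frac{237}{100} = - \frac{4977}{100}$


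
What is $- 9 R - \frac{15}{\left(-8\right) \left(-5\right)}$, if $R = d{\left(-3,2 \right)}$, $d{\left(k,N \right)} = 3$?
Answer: $- \frac{219}{8} \approx -27.375$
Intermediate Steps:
$R = 3$
$- 9 R - \frac{15}{\left(-8\right) \left(-5\right)} = \left(-9\right) 3 - \frac{15}{\left(-8\right) \left(-5\right)} = -27 - \frac{15}{40} = -27 - \frac{3}{8} = - \frac{219}{8}$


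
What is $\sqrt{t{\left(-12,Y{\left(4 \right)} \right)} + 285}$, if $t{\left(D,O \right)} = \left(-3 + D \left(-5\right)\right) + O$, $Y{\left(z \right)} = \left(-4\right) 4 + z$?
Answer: $\sqrt{330} \approx 18.166$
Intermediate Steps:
$Y{\left(z \right)} = -16 + z$
$t{\left(D,O \right)} = -3 + O - 5 D$ ($t{\left(D,O \right)} = \left(-3 - 5 D\right) + O = -3 + O - 5 D$)
$\sqrt{t{\left(-12,Y{\left(4 \right)} \right)} + 285} = \sqrt{\left(-3 + \left(-16 + 4\right) - -60\right) + 285} = \sqrt{\left(-3 - 12 + 60\right) + 285} = \sqrt{45 + 285} = \sqrt{330}$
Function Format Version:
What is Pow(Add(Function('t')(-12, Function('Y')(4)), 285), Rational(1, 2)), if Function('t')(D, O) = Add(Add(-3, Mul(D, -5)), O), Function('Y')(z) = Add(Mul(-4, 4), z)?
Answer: Pow(330, Rational(1, 2)) ≈ 18.166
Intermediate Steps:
Function('Y')(z) = Add(-16, z)
Function('t')(D, O) = Add(-3, O, Mul(-5, D)) (Function('t')(D, O) = Add(Add(-3, Mul(-5, D)), O) = Add(-3, O, Mul(-5, D)))
Pow(Add(Function('t')(-12, Function('Y')(4)), 285), Rational(1, 2)) = Pow(Add(Add(-3, Add(-16, 4), Mul(-5, -12)), 285), Rational(1, 2)) = Pow(Add(Add(-3, -12, 60), 285), Rational(1, 2)) = Pow(Add(45, 285), Rational(1, 2)) = Pow(330, Rational(1, 2))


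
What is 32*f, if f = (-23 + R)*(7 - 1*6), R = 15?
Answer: -256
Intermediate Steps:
f = -8 (f = (-23 + 15)*(7 - 1*6) = -8*(7 - 6) = -8*1 = -8)
32*f = 32*(-8) = -256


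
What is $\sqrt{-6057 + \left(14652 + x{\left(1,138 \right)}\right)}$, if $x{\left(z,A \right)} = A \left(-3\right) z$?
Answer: $9 \sqrt{101} \approx 90.449$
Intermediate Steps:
$x{\left(z,A \right)} = - 3 A z$
$\sqrt{-6057 + \left(14652 + x{\left(1,138 \right)}\right)} = \sqrt{-6057 + \left(14652 - 414 \cdot 1\right)} = \sqrt{-6057 + \left(14652 - 414\right)} = \sqrt{-6057 + 14238} = \sqrt{8181} = 9 \sqrt{101}$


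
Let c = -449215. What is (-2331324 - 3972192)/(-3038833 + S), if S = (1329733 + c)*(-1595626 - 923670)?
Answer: 6303516/2218288514161 ≈ 2.8416e-6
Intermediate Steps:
S = -2218285475328 (S = (1329733 - 449215)*(-1595626 - 923670) = 880518*(-2519296) = -2218285475328)
(-2331324 - 3972192)/(-3038833 + S) = (-2331324 - 3972192)/(-3038833 - 2218285475328) = -6303516/(-2218288514161) = -6303516*(-1/2218288514161) = 6303516/2218288514161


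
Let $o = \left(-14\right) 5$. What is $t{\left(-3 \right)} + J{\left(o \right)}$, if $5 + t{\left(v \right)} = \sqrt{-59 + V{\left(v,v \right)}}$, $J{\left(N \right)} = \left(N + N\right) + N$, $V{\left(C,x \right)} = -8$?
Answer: $-215 + i \sqrt{67} \approx -215.0 + 8.1853 i$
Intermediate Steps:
$o = -70$
$J{\left(N \right)} = 3 N$ ($J{\left(N \right)} = 2 N + N = 3 N$)
$t{\left(v \right)} = -5 + i \sqrt{67}$ ($t{\left(v \right)} = -5 + \sqrt{-59 - 8} = -5 + \sqrt{-67} = -5 + i \sqrt{67}$)
$t{\left(-3 \right)} + J{\left(o \right)} = \left(-5 + i \sqrt{67}\right) + 3 \left(-70\right) = \left(-5 + i \sqrt{67}\right) - 210 = -215 + i \sqrt{67}$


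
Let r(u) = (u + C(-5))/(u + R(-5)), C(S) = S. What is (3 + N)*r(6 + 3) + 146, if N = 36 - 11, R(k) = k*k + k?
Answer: 4346/29 ≈ 149.86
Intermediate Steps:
R(k) = k + k² (R(k) = k² + k = k + k²)
N = 25
r(u) = (-5 + u)/(20 + u) (r(u) = (u - 5)/(u - 5*(1 - 5)) = (-5 + u)/(u - 5*(-4)) = (-5 + u)/(u + 20) = (-5 + u)/(20 + u))
(3 + N)*r(6 + 3) + 146 = (3 + 25)*((-5 + (6 + 3))/(20 + (6 + 3))) + 146 = 28*((-5 + 9)/(20 + 9)) + 146 = 28*(4/29) + 146 = 112/29 + 146 = 4346/29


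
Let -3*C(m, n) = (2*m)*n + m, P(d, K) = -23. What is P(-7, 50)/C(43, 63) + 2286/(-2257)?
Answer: -12328113/12325477 ≈ -1.0002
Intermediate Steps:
C(m, n) = -m/3 - 2*m*n/3 (C(m, n) = -((2*m)*n + m)/3 = -(2*m*n + m)/3 = -(m + 2*m*n)/3 = -m/3 - 2*m*n/3)
P(-7, 50)/C(43, 63) + 2286/(-2257) = -23*(-3/(43*(1 + 2*63))) + 2286/(-2257) = -23*(-3/(43*(1 + 126))) + 2286*(-1/2257) = -23/((-1/3*43*127)) - 2286/2257 = -23/(-5461/3) - 2286/2257 = -23*(-3/5461) - 2286/2257 = 69/5461 - 2286/2257 = -12328113/12325477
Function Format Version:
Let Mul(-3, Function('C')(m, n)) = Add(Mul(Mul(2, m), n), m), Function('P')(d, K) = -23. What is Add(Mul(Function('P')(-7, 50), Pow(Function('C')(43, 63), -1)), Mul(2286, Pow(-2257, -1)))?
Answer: Rational(-12328113, 12325477) ≈ -1.0002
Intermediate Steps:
Function('C')(m, n) = Add(Mul(Rational(-1, 3), m), Mul(Rational(-2, 3), m, n)) (Function('C')(m, n) = Mul(Rational(-1, 3), Add(Mul(Mul(2, m), n), m)) = Mul(Rational(-1, 3), Add(Mul(2, m, n), m)) = Mul(Rational(-1, 3), Add(m, Mul(2, m, n))) = Add(Mul(Rational(-1, 3), m), Mul(Rational(-2, 3), m, n)))
Add(Mul(Function('P')(-7, 50), Pow(Function('C')(43, 63), -1)), Mul(2286, Pow(-2257, -1))) = Add(Mul(-23, Pow(Mul(Rational(-1, 3), 43, Add(1, Mul(2, 63))), -1)), Mul(2286, Pow(-2257, -1))) = Add(Mul(-23, Pow(Mul(Rational(-1, 3), 43, Add(1, 126)), -1)), Mul(2286, Rational(-1, 2257))) = Add(Mul(-23, Pow(Mul(Rational(-1, 3), 43, 127), -1)), Rational(-2286, 2257)) = Add(Mul(-23, Pow(Rational(-5461, 3), -1)), Rational(-2286, 2257)) = Add(Mul(-23, Rational(-3, 5461)), Rational(-2286, 2257)) = Add(Rational(69, 5461), Rational(-2286, 2257)) = Rational(-12328113, 12325477)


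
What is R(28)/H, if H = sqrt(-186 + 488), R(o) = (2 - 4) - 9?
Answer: -11*sqrt(302)/302 ≈ -0.63298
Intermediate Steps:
R(o) = -11 (R(o) = -2 - 9 = -11)
H = sqrt(302) ≈ 17.378
R(28)/H = -11*sqrt(302)/302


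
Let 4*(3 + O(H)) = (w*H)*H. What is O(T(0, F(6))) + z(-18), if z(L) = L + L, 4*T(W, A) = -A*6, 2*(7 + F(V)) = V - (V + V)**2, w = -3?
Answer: -9786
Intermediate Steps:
F(V) = -7 + V/2 - 2*V**2 (F(V) = -7 + (V - (V + V)**2)/2 = -7 + (V - (2*V)**2)/2 = -7 + (V - 4*V**2)/2 = -7 + (V/2 - 2*V**2) = -7 + V/2 - 2*V**2)
T(W, A) = -3*A/2 (T(W, A) = (-A*6)/4 = (-6*A)/4 = -3*A/2)
O(H) = -3 - 3*H**2/4 (O(H) = -3 + ((-3*H)*H)/4 = -3 + (-3*H**2)/4 = -3 - 3*H**2/4)
z(L) = 2*L
O(T(0, F(6))) + z(-18) = (-3 - 3*9*(-7 + (1/2)*6 - 2*6**2)**2/4/4) + 2*(-18) = (-3 - 3*9*(-7 + 3 - 2*36)**2/4/4) - 36 = (-3 - 3*9*(-7 + 3 - 72)**2/4/4) - 36 = (-3 - 3*(-3/2*(-76))**2/4) - 36 = (-3 - 3/4*114**2) - 36 = (-3 - 3/4*12996) - 36 = (-3 - 9747) - 36 = -9750 - 36 = -9786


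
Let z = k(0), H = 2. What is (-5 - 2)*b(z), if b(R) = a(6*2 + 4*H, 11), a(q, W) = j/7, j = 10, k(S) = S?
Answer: -10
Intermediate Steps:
a(q, W) = 10/7
z = 0
b(R) = 10/7
(-5 - 2)*b(z) = (-5 - 2)*(10/7) = -7*10/7 = -10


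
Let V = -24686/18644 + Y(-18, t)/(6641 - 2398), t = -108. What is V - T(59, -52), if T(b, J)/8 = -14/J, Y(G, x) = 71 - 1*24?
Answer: -1782622683/514192198 ≈ -3.4668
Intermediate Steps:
Y(G, x) = 47 (Y(G, x) = 71 - 24 = 47)
T(b, J) = -112/J (T(b, J) = 8*(-14/J) = -112/J)
V = -51933215/39553246 (V = -24686/18644 + 47/(6641 - 2398) = -24686*1/18644 + 47/4243 = -12343/9322 + 47*(1/4243) = -12343/9322 + 47/4243 = -51933215/39553246 ≈ -1.3130)
V - T(59, -52) = -51933215/39553246 - (-112)/(-52) = -51933215/39553246 - (-112)*(-1)/52 = -51933215/39553246 - 1*28/13 = -51933215/39553246 - 28/13 = -1782622683/514192198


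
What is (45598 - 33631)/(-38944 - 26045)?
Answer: -3989/21663 ≈ -0.18414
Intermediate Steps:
(45598 - 33631)/(-38944 - 26045) = 11967/(-64989) = 11967*(-1/64989) = -3989/21663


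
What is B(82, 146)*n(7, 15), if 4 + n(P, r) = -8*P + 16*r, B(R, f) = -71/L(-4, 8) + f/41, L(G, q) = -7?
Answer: 707940/287 ≈ 2466.7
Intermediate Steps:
B(R, f) = 71/7 + f/41 (B(R, f) = -71/(-7) + f/41 = -71*(-⅐) + f*(1/41) = 71/7 + f/41)
n(P, r) = -4 - 8*P + 16*r (n(P, r) = -4 + (-8*P + 16*r) = -4 - 8*P + 16*r)
B(82, 146)*n(7, 15) = (71/7 + (1/41)*146)*(-4 - 8*7 + 16*15) = (71/7 + 146/41)*(-4 - 56 + 240) = (3933/287)*180 = 707940/287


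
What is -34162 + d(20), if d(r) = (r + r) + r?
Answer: -34102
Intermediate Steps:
d(r) = 3*r (d(r) = 2*r + r = 3*r)
-34162 + d(20) = -34162 + 3*20 = -34162 + 60 = -34102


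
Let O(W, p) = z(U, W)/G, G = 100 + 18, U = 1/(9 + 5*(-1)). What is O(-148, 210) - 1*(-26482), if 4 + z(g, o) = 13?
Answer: 3124885/118 ≈ 26482.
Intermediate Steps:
U = ¼ (U = 1/(9 - 5) = 1/4 = ¼ ≈ 0.25000)
z(g, o) = 9 (z(g, o) = -4 + 13 = 9)
G = 118
O(W, p) = 9/118
O(-148, 210) - 1*(-26482) = 9/118 - 1*(-26482) = 9/118 + 26482 = 3124885/118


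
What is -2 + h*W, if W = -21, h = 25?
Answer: -527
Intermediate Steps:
-2 + h*W = -2 + 25*(-21) = -2 - 525 = -527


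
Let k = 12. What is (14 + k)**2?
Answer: 676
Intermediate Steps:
(14 + k)**2 = (14 + 12)**2 = 26**2 = 676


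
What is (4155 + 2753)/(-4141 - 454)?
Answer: -6908/4595 ≈ -1.5034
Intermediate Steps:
(4155 + 2753)/(-4141 - 454) = 6908/(-4595) = 6908*(-1/4595) = -6908/4595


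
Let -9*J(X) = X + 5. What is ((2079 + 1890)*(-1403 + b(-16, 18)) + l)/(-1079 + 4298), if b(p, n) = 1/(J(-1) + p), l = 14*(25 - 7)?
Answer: -274712487/158804 ≈ -1729.9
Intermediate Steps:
J(X) = -5/9 - X/9 (J(X) = -(X + 5)/9 = -(5 + X)/9 = -5/9 - X/9)
l = 252 (l = 14*18 = 252)
b(p, n) = 1/(-4/9 + p) (b(p, n) = 1/((-5/9 - ⅑*(-1)) + p) = 1/((-5/9 + ⅑) + p) = 1/(-4/9 + p))
((2079 + 1890)*(-1403 + b(-16, 18)) + l)/(-1079 + 4298) = ((2079 + 1890)*(-1403 + 9/(-4 + 9*(-16))) + 252)/(-1079 + 4298) = (3969*(-1403 + 9/(-4 - 144)) + 252)/3219 = (3969*(-1403 + 9/(-148)) + 252)*(1/3219) = (3969*(-1403 + 9*(-1/148)) + 252)*(1/3219) = (3969*(-1403 - 9/148) + 252)*(1/3219) = (3969*(-207653/148) + 252)*(1/3219) = (-824174757/148 + 252)*(1/3219) = -824137461/148*1/3219 = -274712487/158804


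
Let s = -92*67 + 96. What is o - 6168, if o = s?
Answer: -12236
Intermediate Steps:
s = -6068 (s = -6164 + 96 = -6068)
o = -6068
o - 6168 = -6068 - 6168 = -12236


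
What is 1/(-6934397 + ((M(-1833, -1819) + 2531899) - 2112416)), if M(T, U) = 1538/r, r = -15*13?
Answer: -195/1270409768 ≈ -1.5349e-7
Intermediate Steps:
r = -195
M(T, U) = -1538/195 (M(T, U) = 1538/(-195) = 1538*(-1/195) = -1538/195)
1/(-6934397 + ((M(-1833, -1819) + 2531899) - 2112416)) = 1/(-6934397 + ((-1538/195 + 2531899) - 2112416)) = 1/(-6934397 + (493718767/195 - 2112416)) = 1/(-6934397 + 81797647/195) = 1/(-1270409768/195) = -195/1270409768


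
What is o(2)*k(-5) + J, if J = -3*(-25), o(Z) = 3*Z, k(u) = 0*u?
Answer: 75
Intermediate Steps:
k(u) = 0
J = 75
o(2)*k(-5) + J = (3*2)*0 + 75 = 6*0 + 75 = 0 + 75 = 75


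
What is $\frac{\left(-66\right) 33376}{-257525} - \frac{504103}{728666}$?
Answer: $\frac{1475297998381}{187649711650} \approx 7.862$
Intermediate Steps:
$\frac{\left(-66\right) 33376}{-257525} - \frac{504103}{728666} = \left(-2202816\right) \left(- \frac{1}{257525}\right) - \frac{504103}{728666} = \frac{2202816}{257525} - \frac{504103}{728666} = \frac{1475297998381}{187649711650}$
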